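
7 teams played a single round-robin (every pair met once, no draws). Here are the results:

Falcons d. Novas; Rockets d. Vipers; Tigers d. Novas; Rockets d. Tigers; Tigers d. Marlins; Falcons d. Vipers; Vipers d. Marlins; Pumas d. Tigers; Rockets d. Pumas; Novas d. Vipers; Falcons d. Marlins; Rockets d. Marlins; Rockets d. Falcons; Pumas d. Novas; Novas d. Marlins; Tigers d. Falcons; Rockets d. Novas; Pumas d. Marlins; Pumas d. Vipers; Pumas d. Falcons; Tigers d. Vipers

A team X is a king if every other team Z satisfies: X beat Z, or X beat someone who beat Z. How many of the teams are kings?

Falcons cannot reach Pumas, Rockets, Tigers in two steps.
Vipers cannot reach Falcons, Pumas, Novas, Rockets, Tigers in two steps.
Pumas cannot reach Rockets in two steps.
Novas cannot reach Falcons, Pumas, Rockets, Tigers in two steps.
Rockets reaches everyone (king).
Tigers cannot reach Pumas, Rockets in two steps.
Marlins cannot reach Falcons, Vipers, Pumas, Novas, Rockets, Tigers in two steps.
Kings: Rockets — 1.

1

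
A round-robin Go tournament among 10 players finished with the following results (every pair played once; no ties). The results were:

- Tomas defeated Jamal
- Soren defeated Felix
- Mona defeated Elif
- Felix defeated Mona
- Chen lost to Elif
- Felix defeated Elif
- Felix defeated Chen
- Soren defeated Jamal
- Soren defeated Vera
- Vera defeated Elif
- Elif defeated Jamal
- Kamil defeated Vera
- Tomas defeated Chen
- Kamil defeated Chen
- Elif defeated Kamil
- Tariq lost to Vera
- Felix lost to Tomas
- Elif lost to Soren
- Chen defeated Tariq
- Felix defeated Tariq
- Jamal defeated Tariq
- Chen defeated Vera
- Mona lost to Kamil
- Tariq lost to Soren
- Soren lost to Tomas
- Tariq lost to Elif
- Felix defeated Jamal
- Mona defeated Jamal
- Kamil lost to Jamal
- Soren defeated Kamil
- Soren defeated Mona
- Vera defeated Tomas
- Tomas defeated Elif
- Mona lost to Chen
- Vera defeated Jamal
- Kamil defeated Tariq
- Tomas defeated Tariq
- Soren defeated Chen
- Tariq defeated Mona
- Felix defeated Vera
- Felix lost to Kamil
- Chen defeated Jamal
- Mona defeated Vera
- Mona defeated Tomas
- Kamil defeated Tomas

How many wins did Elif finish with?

4

Elif's results: beat Chen, Tariq, Jamal, Kamil; lost to Mona, Felix, Vera, Tomas, Soren.
That is 4 wins.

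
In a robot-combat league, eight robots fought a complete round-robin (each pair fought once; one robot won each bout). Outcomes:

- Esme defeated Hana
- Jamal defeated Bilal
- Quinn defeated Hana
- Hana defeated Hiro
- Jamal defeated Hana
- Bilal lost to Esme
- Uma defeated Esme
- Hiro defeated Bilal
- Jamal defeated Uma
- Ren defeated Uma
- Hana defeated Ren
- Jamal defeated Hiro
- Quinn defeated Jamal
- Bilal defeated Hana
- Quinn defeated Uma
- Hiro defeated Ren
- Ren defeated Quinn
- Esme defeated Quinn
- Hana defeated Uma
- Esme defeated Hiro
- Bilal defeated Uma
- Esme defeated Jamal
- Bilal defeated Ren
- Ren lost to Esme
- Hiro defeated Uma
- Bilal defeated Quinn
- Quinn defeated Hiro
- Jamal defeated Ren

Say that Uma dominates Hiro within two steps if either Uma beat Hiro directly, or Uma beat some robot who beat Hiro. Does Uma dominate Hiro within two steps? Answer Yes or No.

Yes

Uma did not beat Hiro directly.
Uma beat Esme. Of those, Esme beat Hiro.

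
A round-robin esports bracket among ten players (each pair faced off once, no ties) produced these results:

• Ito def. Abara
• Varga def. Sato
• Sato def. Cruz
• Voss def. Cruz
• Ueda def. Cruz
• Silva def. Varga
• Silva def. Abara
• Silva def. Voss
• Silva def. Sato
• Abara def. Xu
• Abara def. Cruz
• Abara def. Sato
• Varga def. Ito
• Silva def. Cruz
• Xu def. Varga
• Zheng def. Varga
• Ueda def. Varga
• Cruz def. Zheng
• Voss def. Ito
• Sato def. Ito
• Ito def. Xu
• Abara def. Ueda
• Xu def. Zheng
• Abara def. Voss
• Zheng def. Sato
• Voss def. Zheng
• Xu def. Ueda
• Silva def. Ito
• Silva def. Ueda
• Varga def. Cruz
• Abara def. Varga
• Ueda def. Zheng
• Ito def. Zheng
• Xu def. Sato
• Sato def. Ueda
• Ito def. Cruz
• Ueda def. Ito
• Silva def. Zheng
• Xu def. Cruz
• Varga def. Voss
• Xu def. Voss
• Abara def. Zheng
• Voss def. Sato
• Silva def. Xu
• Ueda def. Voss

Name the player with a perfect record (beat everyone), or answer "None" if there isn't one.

Silva has 9 wins out of 9 opponents — a perfect record.

Silva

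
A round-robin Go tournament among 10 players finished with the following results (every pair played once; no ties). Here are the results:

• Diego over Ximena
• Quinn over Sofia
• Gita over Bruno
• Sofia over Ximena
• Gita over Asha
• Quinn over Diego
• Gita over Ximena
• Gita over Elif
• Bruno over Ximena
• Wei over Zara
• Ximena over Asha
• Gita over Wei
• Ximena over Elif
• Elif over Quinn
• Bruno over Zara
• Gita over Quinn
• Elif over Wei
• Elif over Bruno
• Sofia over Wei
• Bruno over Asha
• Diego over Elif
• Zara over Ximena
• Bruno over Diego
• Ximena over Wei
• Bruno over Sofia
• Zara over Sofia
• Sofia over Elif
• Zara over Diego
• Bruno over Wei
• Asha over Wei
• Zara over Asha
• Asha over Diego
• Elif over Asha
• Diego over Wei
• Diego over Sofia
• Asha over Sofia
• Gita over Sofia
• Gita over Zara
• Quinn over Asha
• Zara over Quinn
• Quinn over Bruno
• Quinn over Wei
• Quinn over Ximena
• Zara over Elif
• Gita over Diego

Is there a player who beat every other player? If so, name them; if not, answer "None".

Gita has 9 wins out of 9 opponents — a perfect record.

Gita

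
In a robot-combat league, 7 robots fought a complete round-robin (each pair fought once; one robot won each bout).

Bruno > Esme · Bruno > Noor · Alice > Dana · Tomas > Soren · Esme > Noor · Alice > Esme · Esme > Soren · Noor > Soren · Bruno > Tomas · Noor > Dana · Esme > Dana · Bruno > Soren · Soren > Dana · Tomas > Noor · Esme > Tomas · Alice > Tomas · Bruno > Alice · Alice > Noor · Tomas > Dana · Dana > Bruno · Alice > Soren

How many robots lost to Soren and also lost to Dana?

0

Soren beat: Dana.
Dana beat: Bruno.
No one was beaten by both.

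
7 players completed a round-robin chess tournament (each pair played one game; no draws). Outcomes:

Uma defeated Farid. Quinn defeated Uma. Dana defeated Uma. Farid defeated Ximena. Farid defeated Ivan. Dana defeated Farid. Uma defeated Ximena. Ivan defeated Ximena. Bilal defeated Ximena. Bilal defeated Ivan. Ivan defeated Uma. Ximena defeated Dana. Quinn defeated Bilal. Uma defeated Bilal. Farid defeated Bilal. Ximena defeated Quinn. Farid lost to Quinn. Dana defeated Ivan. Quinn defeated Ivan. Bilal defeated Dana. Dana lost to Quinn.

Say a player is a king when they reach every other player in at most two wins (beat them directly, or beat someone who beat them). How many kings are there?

Farid reaches everyone (king).
Quinn reaches everyone (king).
Uma reaches everyone (king).
Ivan reaches everyone (king).
Bilal reaches everyone (king).
Ximena reaches everyone (king).
Dana cannot reach Quinn in two steps.
Kings: Farid, Quinn, Uma, Ivan, Bilal, Ximena — 6.

6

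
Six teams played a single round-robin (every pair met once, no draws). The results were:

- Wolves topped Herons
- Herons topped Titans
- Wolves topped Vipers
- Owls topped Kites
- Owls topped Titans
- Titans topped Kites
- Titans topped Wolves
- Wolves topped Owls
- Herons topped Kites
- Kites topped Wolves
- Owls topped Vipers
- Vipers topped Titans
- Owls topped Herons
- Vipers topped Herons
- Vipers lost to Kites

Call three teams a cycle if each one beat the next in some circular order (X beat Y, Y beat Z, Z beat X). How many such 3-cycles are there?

7

Win totals: Vipers 2, Titans 2, Owls 4, Kites 2, Wolves 3, Herons 2.
A team with w wins dominates both others in C(w,2) triples; summing gives 1 + 1 + 6 + 1 + 3 + 1 = 13 transitive triples.
Total triples C(6,3) = 20, so cyclic triples = 20 − 13 = 7.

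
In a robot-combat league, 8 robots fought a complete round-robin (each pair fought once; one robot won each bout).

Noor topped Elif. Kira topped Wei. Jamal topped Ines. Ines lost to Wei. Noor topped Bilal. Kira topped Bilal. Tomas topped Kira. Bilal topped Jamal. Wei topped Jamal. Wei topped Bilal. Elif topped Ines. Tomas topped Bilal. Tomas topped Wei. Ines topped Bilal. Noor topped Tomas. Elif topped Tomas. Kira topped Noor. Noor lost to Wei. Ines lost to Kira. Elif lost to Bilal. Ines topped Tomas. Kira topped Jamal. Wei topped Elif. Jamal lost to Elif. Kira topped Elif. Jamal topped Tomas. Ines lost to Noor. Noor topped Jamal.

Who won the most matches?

Win totals: Noor 5, Ines 2, Tomas 3, Kira 6, Wei 5, Elif 3, Jamal 2, Bilal 2.
Kira leads with 6 wins (next highest: 5).

Kira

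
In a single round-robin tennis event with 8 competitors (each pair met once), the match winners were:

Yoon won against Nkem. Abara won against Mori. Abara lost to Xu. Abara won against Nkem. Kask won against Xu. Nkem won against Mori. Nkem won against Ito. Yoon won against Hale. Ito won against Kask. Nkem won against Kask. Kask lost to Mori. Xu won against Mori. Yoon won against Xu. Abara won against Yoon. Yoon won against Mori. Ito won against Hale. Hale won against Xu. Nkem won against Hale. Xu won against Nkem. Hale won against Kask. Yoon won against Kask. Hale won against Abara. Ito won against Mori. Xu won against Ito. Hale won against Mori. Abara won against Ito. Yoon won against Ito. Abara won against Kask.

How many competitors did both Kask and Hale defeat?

Kask beat: Xu.
Hale beat: Kask, Xu, Abara, Mori.
Both beat: Xu — 1.

1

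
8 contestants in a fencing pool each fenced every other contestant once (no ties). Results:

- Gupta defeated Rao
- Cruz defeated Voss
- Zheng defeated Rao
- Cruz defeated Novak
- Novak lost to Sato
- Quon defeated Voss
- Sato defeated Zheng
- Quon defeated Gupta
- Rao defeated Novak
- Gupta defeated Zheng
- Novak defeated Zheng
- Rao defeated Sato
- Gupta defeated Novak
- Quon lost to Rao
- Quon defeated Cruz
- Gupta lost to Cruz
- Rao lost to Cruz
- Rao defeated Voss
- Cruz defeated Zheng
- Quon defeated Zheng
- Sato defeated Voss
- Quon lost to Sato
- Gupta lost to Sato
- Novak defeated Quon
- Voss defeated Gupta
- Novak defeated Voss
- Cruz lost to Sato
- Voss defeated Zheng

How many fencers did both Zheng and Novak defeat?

Zheng beat: Rao.
Novak beat: Zheng, Voss, Quon.
No one was beaten by both.

0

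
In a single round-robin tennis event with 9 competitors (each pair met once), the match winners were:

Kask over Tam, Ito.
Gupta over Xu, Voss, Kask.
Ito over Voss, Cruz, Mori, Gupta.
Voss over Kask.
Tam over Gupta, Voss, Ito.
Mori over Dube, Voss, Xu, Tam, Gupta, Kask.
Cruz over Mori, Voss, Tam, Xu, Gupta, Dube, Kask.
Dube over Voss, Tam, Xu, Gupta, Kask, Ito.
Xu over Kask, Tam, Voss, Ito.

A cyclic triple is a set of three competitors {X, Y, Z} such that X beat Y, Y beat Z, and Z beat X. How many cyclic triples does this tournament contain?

Win totals: Voss 1, Mori 6, Dube 6, Gupta 3, Tam 3, Cruz 7, Ito 4, Kask 2, Xu 4.
A competitor with w wins dominates both others in C(w,2) triples; summing gives 0 + 15 + 15 + 3 + 3 + 21 + 6 + 1 + 6 = 70 transitive triples.
Total triples C(9,3) = 84, so cyclic triples = 84 − 70 = 14.

14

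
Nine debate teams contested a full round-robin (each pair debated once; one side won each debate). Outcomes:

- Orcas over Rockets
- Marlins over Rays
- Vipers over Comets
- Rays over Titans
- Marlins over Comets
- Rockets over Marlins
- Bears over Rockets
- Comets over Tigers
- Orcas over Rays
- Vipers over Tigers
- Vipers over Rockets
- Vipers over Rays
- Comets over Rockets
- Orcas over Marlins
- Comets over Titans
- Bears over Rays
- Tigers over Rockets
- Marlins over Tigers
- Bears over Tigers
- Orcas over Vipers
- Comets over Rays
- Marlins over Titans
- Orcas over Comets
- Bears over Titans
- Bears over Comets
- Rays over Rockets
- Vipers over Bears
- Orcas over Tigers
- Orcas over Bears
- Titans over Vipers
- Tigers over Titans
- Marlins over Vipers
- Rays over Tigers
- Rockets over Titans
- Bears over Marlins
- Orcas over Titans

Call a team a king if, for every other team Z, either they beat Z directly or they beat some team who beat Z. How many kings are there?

Orcas reaches everyone (king).
Comets cannot reach Orcas, Bears in two steps.
Bears cannot reach Orcas in two steps.
Tigers cannot reach Orcas, Comets, Bears, Rays in two steps.
Titans cannot reach Orcas, Marlins in two steps.
Vipers cannot reach Orcas in two steps.
Rockets cannot reach Orcas, Bears in two steps.
Marlins cannot reach Orcas in two steps.
Rays cannot reach Orcas, Comets, Bears in two steps.
Kings: Orcas — 1.

1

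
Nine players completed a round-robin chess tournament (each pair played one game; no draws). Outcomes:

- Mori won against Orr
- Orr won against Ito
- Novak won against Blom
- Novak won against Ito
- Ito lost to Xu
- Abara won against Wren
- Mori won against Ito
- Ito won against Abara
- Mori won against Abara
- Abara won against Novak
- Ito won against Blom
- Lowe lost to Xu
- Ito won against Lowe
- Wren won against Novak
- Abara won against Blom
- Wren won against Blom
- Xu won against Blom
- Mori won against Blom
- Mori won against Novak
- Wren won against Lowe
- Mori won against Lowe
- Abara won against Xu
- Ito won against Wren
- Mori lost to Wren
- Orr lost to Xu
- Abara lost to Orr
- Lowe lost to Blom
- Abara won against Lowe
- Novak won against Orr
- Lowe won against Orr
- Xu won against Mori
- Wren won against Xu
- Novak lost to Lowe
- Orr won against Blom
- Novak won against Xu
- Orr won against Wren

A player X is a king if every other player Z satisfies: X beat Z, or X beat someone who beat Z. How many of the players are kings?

Novak reaches everyone (king).
Orr reaches everyone (king).
Xu reaches everyone (king).
Blom cannot reach Xu, Mori, Ito, Abara, Wren in two steps.
Mori reaches everyone (king).
Ito reaches everyone (king).
Abara reaches everyone (king).
Lowe cannot reach Mori in two steps.
Wren reaches everyone (king).
Kings: Novak, Orr, Xu, Mori, Ito, Abara, Wren — 7.

7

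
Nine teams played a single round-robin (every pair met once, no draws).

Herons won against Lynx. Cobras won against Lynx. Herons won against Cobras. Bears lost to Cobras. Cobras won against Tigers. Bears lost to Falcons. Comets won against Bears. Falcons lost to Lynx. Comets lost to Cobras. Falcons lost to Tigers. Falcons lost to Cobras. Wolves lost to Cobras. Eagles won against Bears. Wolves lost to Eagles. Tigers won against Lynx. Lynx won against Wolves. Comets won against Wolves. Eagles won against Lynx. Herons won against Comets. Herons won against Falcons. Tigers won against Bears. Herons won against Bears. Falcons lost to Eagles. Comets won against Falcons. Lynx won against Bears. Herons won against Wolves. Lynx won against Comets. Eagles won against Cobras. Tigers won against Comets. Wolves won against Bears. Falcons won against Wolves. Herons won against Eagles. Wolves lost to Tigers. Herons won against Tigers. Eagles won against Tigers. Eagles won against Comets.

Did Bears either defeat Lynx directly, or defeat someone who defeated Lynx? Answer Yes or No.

Bears did not beat Lynx directly.
Bears beat no one, so there is no intermediate team.

No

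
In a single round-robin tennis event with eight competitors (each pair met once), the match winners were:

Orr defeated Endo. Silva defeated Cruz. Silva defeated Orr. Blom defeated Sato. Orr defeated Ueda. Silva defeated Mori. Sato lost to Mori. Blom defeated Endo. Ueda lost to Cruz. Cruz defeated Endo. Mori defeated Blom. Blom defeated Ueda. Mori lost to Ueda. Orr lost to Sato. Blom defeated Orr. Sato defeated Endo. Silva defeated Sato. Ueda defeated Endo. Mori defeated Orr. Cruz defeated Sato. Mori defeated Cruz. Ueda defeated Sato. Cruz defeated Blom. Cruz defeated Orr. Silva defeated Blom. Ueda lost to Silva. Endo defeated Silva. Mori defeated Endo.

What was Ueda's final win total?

Ueda's results: beat Mori, Sato, Endo; lost to Orr, Silva, Blom, Cruz.
That is 3 wins.

3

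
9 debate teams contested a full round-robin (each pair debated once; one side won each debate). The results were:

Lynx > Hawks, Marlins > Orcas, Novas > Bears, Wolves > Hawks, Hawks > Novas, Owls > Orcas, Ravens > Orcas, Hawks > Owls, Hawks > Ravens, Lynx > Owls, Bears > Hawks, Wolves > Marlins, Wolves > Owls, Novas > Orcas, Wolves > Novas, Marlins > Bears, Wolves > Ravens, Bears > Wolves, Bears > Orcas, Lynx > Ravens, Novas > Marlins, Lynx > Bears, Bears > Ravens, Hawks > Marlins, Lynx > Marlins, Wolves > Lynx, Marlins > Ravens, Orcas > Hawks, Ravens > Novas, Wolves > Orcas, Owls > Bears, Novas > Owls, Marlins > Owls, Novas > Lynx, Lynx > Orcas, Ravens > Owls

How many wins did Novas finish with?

Novas' results: beat Owls, Marlins, Orcas, Lynx, Bears; lost to Wolves, Ravens, Hawks.
That is 5 wins.

5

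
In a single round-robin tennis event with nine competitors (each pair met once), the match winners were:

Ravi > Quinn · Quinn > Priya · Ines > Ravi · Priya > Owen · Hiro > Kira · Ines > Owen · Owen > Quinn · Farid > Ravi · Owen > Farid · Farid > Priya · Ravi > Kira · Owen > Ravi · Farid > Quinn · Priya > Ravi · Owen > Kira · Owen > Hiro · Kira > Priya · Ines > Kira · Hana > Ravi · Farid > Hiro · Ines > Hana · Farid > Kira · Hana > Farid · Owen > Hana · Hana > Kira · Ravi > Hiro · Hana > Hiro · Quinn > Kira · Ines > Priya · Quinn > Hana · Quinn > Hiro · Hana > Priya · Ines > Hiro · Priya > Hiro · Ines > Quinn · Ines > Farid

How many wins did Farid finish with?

Farid's results: beat Priya, Kira, Quinn, Hiro, Ravi; lost to Hana, Ines, Owen.
That is 5 wins.

5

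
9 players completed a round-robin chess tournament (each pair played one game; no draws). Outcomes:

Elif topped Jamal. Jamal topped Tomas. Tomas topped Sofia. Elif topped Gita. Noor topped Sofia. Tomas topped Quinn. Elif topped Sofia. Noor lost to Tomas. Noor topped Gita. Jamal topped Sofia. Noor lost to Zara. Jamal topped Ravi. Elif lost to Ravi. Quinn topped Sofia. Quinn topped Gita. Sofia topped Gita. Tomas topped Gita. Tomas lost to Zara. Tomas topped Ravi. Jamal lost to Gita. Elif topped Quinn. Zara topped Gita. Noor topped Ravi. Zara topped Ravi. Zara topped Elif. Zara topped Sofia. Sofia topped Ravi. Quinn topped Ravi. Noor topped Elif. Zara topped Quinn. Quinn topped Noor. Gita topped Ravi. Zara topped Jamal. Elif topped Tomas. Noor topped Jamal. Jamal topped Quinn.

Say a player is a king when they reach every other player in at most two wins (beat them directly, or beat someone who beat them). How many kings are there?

1

Zara reaches everyone (king).
Jamal cannot reach Zara in two steps.
Sofia cannot reach Zara, Noor, Quinn, Tomas in two steps.
Ravi cannot reach Zara, Noor in two steps.
Noor cannot reach Zara in two steps.
Quinn cannot reach Zara, Tomas in two steps.
Elif cannot reach Zara in two steps.
Gita cannot reach Zara, Noor in two steps.
Tomas cannot reach Zara in two steps.
Kings: Zara — 1.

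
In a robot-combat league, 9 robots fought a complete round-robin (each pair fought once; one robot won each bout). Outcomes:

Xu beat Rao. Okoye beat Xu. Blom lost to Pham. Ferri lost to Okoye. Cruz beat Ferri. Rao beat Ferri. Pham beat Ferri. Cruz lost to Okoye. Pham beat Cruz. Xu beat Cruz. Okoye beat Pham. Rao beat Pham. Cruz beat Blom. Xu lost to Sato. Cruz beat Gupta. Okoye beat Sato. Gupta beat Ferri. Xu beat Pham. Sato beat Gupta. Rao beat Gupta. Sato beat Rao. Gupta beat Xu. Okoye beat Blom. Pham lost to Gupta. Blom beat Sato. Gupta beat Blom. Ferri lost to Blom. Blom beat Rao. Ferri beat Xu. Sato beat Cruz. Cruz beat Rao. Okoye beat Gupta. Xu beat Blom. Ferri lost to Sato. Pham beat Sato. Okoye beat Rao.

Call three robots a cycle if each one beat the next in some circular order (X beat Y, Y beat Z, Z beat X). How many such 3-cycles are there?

Win totals: Okoye 8, Xu 4, Ferri 1, Sato 5, Cruz 4, Blom 3, Gupta 4, Pham 4, Rao 3.
A robot with w wins dominates both others in C(w,2) triples; summing gives 28 + 6 + 0 + 10 + 6 + 3 + 6 + 6 + 3 = 68 transitive triples.
Total triples C(9,3) = 84, so cyclic triples = 84 − 68 = 16.

16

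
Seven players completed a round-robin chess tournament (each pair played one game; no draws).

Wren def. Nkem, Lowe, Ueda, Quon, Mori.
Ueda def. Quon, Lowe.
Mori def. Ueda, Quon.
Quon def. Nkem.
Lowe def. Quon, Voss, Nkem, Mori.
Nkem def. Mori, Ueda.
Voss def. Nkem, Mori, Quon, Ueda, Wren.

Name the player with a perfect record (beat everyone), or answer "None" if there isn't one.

Highest win total is Wren with 5 (out of 6 possible).
Wren lost to Voss, so no player went undefeated.

None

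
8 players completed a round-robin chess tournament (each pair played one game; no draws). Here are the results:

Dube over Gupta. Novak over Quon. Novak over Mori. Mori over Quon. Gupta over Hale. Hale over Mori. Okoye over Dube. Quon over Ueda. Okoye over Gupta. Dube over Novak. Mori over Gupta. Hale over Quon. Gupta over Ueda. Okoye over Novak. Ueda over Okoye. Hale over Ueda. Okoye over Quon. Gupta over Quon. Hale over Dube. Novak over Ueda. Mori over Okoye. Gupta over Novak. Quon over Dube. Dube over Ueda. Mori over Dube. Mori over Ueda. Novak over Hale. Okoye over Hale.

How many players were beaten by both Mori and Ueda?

Mori beat: Quon, Dube, Ueda, Gupta, Okoye.
Ueda beat: Okoye.
Both beat: Okoye — 1.

1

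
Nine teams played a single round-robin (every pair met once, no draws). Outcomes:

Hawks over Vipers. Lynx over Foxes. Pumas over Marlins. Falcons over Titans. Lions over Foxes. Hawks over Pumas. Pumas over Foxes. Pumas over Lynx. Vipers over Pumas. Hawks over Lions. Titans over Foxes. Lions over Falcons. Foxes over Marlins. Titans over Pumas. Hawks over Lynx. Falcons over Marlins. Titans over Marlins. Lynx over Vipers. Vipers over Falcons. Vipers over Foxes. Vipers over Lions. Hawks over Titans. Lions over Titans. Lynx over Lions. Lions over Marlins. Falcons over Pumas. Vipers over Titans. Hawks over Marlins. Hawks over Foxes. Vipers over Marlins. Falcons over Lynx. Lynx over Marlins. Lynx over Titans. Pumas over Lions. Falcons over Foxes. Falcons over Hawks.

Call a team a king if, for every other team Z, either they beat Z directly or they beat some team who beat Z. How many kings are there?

3

Marlins cannot reach Hawks, Foxes, Titans, Falcons, Lynx, Vipers, Lions, Pumas in two steps.
Hawks reaches everyone (king).
Foxes cannot reach Hawks, Titans, Falcons, Lynx, Vipers, Lions, Pumas in two steps.
Titans cannot reach Hawks, Falcons, Vipers in two steps.
Falcons reaches everyone (king).
Lynx cannot reach Hawks in two steps.
Vipers reaches everyone (king).
Lions cannot reach Vipers in two steps.
Pumas cannot reach Hawks in two steps.
Kings: Hawks, Falcons, Vipers — 3.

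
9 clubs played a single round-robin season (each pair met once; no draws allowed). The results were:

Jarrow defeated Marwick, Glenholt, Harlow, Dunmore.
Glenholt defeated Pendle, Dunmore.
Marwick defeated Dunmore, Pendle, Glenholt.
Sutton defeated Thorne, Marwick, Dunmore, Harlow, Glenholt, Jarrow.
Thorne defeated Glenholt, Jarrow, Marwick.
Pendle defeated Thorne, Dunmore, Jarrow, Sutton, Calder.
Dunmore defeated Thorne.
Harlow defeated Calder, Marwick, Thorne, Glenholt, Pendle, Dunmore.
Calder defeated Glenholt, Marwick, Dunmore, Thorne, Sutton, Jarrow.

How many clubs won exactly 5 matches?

1

Win totals: Marwick 3, Pendle 5, Dunmore 1, Harlow 6, Sutton 6, Thorne 3, Jarrow 4, Glenholt 2, Calder 6.
Exactly 5: Pendle — 1 club.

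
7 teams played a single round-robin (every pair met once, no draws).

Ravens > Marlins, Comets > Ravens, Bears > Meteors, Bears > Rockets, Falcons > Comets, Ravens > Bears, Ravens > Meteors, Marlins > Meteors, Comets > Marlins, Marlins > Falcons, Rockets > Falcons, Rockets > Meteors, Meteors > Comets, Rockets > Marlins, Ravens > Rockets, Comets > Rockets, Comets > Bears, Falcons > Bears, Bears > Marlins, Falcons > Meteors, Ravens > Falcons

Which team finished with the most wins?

Win totals: Bears 3, Ravens 5, Comets 4, Rockets 3, Meteors 1, Falcons 3, Marlins 2.
Ravens leads with 5 wins (next highest: 4).

Ravens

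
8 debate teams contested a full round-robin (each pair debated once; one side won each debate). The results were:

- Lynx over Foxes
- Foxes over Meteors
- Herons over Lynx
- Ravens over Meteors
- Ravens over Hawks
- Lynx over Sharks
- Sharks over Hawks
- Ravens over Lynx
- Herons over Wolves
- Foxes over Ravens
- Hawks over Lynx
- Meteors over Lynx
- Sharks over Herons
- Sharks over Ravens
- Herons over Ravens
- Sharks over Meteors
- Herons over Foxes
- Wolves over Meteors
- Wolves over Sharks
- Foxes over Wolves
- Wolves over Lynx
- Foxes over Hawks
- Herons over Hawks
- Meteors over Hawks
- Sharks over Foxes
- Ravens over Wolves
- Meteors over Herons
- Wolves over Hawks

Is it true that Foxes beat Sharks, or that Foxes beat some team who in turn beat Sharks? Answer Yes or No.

Foxes did not beat Sharks directly.
Foxes beat Hawks, Ravens, Wolves, Meteors. Of those, Wolves beat Sharks.

Yes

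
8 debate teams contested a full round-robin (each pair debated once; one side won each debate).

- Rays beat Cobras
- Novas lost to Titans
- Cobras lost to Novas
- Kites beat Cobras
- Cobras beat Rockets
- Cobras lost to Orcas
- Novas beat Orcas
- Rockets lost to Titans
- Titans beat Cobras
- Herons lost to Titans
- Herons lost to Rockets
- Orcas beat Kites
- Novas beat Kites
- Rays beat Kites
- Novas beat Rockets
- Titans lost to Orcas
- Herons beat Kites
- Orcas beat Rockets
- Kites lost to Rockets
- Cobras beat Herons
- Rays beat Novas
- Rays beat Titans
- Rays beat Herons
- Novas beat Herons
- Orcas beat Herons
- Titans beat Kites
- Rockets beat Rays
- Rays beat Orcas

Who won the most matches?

Rays

Win totals: Novas 5, Kites 1, Cobras 2, Titans 5, Herons 1, Rays 6, Orcas 5, Rockets 3.
Rays leads with 6 wins (next highest: 5).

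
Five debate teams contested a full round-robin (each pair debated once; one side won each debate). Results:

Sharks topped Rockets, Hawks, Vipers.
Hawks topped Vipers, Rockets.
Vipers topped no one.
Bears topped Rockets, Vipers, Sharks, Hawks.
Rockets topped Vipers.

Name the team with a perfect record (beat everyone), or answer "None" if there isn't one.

Bears

Bears has 4 wins out of 4 opponents — a perfect record.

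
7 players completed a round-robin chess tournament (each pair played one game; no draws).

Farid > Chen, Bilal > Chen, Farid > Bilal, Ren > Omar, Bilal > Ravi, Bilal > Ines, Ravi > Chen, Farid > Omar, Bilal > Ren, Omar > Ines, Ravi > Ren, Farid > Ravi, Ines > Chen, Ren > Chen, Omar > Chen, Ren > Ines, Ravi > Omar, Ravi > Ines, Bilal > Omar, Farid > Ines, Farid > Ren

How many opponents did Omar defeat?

2

Omar's results: beat Ines, Chen; lost to Bilal, Farid, Ren, Ravi.
That is 2 wins.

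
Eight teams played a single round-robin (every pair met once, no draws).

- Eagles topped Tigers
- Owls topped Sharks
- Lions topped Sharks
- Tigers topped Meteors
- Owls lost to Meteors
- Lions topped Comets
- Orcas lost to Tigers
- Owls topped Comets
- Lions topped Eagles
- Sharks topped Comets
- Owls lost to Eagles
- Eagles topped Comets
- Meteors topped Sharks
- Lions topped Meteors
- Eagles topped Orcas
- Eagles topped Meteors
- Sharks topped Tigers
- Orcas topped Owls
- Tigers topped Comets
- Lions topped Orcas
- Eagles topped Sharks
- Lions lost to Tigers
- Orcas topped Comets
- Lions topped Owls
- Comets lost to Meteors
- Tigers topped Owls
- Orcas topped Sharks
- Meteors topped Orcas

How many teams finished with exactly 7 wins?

Win totals: Comets 0, Sharks 2, Lions 6, Orcas 3, Meteors 4, Tigers 5, Eagles 6, Owls 2.
No team has exactly 7 wins.

0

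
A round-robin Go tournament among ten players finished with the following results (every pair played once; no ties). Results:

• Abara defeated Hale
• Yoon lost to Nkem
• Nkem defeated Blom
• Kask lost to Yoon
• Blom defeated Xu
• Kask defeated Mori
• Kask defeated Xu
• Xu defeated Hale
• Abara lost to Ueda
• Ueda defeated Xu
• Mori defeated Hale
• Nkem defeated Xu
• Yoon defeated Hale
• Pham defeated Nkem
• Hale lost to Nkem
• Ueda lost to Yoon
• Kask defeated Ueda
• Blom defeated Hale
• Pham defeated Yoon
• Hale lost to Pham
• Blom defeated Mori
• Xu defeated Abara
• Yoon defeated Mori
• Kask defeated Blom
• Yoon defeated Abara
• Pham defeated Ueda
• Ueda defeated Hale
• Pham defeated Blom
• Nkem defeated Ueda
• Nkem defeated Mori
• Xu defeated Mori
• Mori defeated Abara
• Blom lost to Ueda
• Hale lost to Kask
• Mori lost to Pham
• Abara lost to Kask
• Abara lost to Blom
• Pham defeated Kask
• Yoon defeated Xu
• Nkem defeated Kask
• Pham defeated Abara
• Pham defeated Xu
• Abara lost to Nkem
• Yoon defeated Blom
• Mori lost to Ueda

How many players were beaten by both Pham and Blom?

4

Pham beat: Kask, Abara, Mori, Ueda, Hale, Nkem, Yoon, Blom, Xu.
Blom beat: Abara, Mori, Hale, Xu.
Both beat: Abara, Mori, Hale, Xu — 4.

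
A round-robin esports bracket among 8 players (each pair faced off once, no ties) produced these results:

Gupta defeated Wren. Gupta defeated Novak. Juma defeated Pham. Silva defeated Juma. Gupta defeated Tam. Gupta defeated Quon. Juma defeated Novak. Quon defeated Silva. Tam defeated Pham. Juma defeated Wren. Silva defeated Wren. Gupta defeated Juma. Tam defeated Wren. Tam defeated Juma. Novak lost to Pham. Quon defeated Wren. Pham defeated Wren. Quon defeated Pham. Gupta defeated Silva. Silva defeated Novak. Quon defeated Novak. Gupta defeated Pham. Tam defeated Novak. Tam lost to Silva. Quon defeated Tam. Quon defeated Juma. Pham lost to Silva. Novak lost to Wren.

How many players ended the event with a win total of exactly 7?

Win totals: Gupta 7, Wren 1, Quon 6, Pham 2, Juma 3, Silva 5, Novak 0, Tam 4.
Exactly 7: Gupta — 1 player.

1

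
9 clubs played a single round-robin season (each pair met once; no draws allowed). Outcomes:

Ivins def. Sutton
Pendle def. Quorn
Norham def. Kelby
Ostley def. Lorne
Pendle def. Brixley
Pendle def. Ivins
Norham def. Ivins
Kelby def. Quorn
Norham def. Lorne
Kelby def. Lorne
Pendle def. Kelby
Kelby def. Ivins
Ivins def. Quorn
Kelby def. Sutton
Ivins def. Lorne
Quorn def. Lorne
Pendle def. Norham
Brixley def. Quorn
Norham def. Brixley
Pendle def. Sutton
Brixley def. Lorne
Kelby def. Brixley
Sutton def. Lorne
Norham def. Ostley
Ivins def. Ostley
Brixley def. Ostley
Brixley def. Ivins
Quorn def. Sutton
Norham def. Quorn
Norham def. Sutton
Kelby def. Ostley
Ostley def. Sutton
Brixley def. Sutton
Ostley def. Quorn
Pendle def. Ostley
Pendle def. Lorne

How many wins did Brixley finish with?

5

Brixley's results: beat Ivins, Sutton, Quorn, Ostley, Lorne; lost to Pendle, Norham, Kelby.
That is 5 wins.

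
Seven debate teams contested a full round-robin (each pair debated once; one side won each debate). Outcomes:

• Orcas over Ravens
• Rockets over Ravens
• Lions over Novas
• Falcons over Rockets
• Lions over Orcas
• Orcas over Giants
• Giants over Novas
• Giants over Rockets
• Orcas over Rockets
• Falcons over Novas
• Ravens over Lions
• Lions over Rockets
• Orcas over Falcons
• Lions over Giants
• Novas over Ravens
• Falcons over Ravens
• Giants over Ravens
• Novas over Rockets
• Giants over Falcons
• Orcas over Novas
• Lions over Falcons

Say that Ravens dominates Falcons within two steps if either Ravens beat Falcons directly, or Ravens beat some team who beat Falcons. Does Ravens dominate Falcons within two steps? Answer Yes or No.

Ravens did not beat Falcons directly.
Ravens beat Lions. Of those, Lions beat Falcons.

Yes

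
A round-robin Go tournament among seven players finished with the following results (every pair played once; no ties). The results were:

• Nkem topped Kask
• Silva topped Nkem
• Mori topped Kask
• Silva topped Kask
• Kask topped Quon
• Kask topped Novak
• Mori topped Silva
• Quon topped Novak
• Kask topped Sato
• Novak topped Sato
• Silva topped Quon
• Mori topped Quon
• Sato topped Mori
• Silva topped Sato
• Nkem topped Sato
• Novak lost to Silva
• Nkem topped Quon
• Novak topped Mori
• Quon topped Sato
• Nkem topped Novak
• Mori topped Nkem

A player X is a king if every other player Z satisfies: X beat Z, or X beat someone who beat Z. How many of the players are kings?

Silva reaches everyone (king).
Novak reaches everyone (king).
Quon cannot reach Silva, Kask, Nkem in two steps.
Kask cannot reach Silva, Nkem in two steps.
Mori reaches everyone (king).
Sato cannot reach Novak in two steps.
Nkem cannot reach Silva in two steps.
Kings: Silva, Novak, Mori — 3.

3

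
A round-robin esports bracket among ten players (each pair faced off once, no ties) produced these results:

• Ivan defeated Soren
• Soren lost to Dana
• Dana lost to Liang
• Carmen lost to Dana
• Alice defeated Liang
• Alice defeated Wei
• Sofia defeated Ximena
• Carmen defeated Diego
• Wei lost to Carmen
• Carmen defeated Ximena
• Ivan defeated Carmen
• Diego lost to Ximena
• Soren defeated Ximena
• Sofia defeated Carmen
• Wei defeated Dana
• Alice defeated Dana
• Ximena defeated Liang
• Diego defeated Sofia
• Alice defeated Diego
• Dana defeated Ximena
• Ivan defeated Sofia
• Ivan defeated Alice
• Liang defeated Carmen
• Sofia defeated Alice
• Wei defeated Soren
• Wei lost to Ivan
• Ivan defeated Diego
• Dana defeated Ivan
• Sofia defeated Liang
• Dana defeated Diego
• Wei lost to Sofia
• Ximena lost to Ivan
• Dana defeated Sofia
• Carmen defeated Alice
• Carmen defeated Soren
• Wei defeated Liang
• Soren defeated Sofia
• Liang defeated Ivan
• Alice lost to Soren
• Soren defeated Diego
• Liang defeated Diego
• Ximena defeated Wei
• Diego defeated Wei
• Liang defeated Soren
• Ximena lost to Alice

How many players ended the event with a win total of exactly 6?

1

Win totals: Liang 5, Diego 2, Carmen 5, Alice 5, Sofia 5, Ivan 7, Dana 6, Ximena 3, Soren 4, Wei 3.
Exactly 6: Dana — 1 player.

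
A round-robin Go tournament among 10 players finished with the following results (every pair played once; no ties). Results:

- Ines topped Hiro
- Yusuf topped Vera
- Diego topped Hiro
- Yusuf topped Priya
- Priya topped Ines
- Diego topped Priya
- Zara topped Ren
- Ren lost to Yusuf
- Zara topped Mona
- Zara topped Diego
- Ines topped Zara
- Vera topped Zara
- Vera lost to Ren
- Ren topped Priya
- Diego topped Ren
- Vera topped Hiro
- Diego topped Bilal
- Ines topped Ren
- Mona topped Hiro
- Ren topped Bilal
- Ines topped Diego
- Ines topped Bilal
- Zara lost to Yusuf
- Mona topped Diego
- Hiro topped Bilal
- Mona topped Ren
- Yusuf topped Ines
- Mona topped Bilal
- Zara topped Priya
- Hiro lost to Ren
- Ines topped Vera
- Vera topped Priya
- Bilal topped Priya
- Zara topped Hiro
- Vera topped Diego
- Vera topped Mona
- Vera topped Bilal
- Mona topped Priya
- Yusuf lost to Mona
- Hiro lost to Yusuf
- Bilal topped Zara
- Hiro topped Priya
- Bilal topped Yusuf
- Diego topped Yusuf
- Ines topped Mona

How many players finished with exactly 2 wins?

Win totals: Hiro 2, Zara 5, Bilal 3, Diego 5, Priya 1, Mona 6, Yusuf 6, Ines 7, Ren 4, Vera 6.
Exactly 2: Hiro — 1 player.

1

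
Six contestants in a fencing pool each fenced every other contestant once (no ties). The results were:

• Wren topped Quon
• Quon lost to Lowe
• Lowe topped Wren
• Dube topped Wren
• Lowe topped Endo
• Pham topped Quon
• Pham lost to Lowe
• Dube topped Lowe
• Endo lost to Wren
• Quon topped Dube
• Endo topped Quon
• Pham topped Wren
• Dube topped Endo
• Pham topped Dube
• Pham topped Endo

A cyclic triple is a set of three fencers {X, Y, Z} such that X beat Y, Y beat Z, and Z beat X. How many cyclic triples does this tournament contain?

4

Of the C(6,3) = 20 triples, the cyclic ones are: {Quon, Wren, Dube}; {Quon, Lowe, Dube}; {Quon, Endo, Dube}; {Lowe, Pham, Dube}.
That is 4.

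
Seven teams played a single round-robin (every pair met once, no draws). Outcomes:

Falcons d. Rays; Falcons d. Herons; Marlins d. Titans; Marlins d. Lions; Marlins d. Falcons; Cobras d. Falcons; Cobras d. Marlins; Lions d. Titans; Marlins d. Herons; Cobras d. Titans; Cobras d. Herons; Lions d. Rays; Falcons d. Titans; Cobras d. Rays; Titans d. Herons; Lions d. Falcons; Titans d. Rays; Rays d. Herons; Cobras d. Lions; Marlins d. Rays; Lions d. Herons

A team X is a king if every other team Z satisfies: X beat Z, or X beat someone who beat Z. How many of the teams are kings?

Cobras reaches everyone (king).
Titans cannot reach Cobras, Lions, Falcons, Marlins in two steps.
Lions cannot reach Cobras, Marlins in two steps.
Falcons cannot reach Cobras, Lions, Marlins in two steps.
Herons cannot reach Cobras, Titans, Lions, Falcons, Marlins, Rays in two steps.
Marlins cannot reach Cobras in two steps.
Rays cannot reach Cobras, Titans, Lions, Falcons, Marlins in two steps.
Kings: Cobras — 1.

1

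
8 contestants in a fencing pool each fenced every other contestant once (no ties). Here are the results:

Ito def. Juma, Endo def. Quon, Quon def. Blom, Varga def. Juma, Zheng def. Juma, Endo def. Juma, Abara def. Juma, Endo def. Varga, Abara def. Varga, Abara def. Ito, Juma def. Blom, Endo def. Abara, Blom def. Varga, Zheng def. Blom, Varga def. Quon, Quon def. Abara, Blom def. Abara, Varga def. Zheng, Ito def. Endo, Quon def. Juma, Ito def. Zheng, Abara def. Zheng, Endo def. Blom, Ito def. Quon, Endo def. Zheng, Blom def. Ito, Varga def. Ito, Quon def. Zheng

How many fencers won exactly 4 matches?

Win totals: Juma 1, Zheng 2, Endo 6, Quon 4, Varga 4, Abara 4, Blom 3, Ito 4.
Exactly 4: Quon, Varga, Abara, Ito — 4 fencers.

4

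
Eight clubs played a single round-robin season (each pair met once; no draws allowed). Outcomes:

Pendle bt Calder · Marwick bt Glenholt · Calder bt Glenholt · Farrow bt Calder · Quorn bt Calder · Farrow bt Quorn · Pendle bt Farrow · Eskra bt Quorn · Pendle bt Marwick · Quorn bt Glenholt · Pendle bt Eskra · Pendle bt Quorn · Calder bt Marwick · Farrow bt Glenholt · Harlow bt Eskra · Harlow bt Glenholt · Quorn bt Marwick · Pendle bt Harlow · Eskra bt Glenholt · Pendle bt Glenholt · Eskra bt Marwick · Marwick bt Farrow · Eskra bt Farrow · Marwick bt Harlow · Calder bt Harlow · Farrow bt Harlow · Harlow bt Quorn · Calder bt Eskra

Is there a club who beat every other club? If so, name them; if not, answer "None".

Pendle has 7 wins out of 7 opponents — a perfect record.

Pendle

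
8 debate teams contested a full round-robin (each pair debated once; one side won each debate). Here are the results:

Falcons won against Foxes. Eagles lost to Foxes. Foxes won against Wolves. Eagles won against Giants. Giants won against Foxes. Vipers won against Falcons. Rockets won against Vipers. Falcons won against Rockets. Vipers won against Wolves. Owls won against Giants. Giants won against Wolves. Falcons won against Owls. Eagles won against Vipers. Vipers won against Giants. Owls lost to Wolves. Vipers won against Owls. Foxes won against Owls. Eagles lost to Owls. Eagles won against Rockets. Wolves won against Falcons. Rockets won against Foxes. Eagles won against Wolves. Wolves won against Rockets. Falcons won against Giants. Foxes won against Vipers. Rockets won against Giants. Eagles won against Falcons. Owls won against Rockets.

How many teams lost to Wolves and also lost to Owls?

1

Wolves beat: Rockets, Owls, Falcons.
Owls beat: Rockets, Eagles, Giants.
Both beat: Rockets — 1.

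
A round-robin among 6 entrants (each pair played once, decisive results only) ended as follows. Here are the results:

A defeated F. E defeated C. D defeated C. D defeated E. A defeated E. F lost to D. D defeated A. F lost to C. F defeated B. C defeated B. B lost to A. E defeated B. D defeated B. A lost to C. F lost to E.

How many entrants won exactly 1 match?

1

Win totals: A 3, B 0, C 3, D 5, E 3, F 1.
Exactly 1: F — 1 entrant.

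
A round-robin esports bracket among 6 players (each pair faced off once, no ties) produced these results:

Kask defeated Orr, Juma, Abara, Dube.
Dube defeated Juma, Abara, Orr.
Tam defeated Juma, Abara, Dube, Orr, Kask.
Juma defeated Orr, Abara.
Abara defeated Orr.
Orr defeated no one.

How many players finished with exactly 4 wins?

1

Win totals: Dube 3, Abara 1, Juma 2, Kask 4, Tam 5, Orr 0.
Exactly 4: Kask — 1 player.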